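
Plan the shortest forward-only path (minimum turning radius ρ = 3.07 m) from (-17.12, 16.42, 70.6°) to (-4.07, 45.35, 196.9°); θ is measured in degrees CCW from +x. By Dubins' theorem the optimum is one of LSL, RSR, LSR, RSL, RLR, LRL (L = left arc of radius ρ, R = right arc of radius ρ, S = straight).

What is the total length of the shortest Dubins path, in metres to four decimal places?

Let ψ = atan2(Δy, Δx) = atan2(28.93, 13.05) = 65.7204° be the start→goal bearing.
Normalize: d = |goal − start| / ρ = 31.737161/3.07 = 10.337838, α = (θ_start − ψ) mod 360° = 4.8796° = 0.085165 rad, β = (θ_goal − ψ) mod 360° = 131.1796° = 2.289516 rad.
Common terms: sin α = 0.085062, cos α = 0.996376, sin β = 0.752649, cos β = -0.658422, cos(α−β) = -0.592013, d² = 106.870885. Work in radians in the unit-radius frame; every candidate has L = ρ·(t + p + q).
LSL: p² = 2 + d² − 2cos(α−β) + 2d(sin α − sin β) = 96.252097; p = √p² = 9.810815; φ = atan2(cos β − cos α, d + sin α − sin β) = -0.169481 rad; t = (φ − α) mod 2π = 6.028539 rad, q = (β − φ) mod 2π = 2.458997 rad → L = 3.07·(6.028539 + 9.810815 + 2.458997) = 3.07·18.298351 = 56.175939 m
RSR: p² = 2 + d² − 2cos(α−β) + 2d(sin β − sin α) = 123.857725; p = √p² = 11.129139; φ = atan2(cos α − cos β, d − sin α + sin β) = 0.149244 rad; t = (α − φ) mod 2π = 6.219107 rad, q = (φ − β) mod 2π = 4.142913 rad → L = 3.07·(6.219107 + 11.129139 + 4.142913) = 3.07·21.491158 = 65.977856 m
LSR: p² = d² − 2 + 2cos(α−β) + 2d(sin α + sin β) = 121.007111; p = √p² = 11.000323; φ = atan2(−cos α − cos β, d + sin α + sin β) − atan2(−2, p) = 0.149617 rad; t = (φ − α) mod 2π = 0.064452 rad, q = (φ − β) mod 2π = 4.143286 rad → L = 3.07·(0.064452 + 11.000323 + 4.143286) = 3.07·15.208061 = 46.688749 m
RSL: p² = d² − 2 + 2cos(α−β) − 2d(sin α + sin β) = 86.366606; p = √p² = 9.293364; φ = atan2(cos α + cos β, d − sin α − sin β) − atan2(2, p) = -0.176416 rad; t = (α − φ) mod 2π = 0.261581 rad, q = (β − φ) mod 2π = 2.465932 rad → L = 3.07·(0.261581 + 9.293364 + 2.465932) = 3.07·12.020876 = 36.904089 m
RLR: c = (6 − d² + 2cos(α−β) + 2d(sin α − sin β))/8 = -14.482216, |c| > 1 → infeasible
LRL: c = (6 − d² + 2cos(α−β) − 2d(sin α − sin β))/8 = -11.031512, |c| > 1 → infeasible
Shortest: RSL with L = 36.904089 m ≈ 36.9041 m

36.9041 m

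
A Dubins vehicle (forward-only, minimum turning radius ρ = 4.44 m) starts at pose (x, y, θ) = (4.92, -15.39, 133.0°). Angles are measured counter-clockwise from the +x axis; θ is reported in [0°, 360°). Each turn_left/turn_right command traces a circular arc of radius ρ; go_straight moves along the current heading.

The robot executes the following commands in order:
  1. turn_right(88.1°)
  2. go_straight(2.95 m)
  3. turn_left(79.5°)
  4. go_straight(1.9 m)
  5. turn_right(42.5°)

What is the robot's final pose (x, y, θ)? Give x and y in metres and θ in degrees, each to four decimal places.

(5.8465, 3.2207, 81.9000°)

set_pose: (x, y, θ) = (4.9200, -15.3900, 133.0000°), ρ = 4.44
turn_right(88.1°): centre at ρ to the right, rotate −88.1° → (5.0331, -9.2169, 44.9000°)
go_straight(2.95): x += 2.95·cos θ, y += 2.95·sin θ → (7.1227, -7.1346, 44.9000°)
turn_left(79.5°): centre at ρ to the left, rotate +79.5° → (7.6522, -1.4811, 124.4000°)
go_straight(1.9): x += 1.9·cos θ, y += 1.9·sin θ → (6.5787, 0.0866, 124.4000°)
turn_right(42.5°): centre at ρ to the right, rotate −42.5° → (5.8465, 3.2207, 81.9000°)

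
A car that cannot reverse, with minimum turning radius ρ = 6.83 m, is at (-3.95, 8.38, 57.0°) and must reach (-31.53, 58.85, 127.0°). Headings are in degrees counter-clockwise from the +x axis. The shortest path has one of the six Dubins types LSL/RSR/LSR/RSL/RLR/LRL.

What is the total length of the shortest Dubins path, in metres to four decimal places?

58.9783 m

Let ψ = atan2(Δy, Δx) = atan2(50.47, -27.58) = 118.6550° be the start→goal bearing.
Normalize: d = |goal − start| / ρ = 57.514149/6.83 = 8.420812, α = (θ_start − ψ) mod 360° = 298.3450° = 5.207103 rad, β = (θ_goal − ψ) mod 360° = 8.3450° = 0.145648 rad.
Common terms: sin α = -0.880105, cos α = 0.474780, sin β = 0.145134, cos β = 0.989412, cos(α−β) = 0.342020, d² = 70.910081. Work in radians in the unit-radius frame; every candidate has L = ρ·(t + p + q).
LSL: p² = 2 + d² − 2cos(α−β) + 2d(sin α − sin β) = 54.959364; p = √p² = 7.413458; φ = atan2(cos β − cos α, d + sin α − sin β) = 0.069475 rad; t = (φ − α) mod 2π = 1.145557 rad, q = (β − φ) mod 2π = 0.076174 rad → L = 6.83·(1.145557 + 7.413458 + 0.076174) = 6.83·8.635189 = 58.978339 m
RSR: p² = 2 + d² − 2cos(α−β) + 2d(sin β − sin α) = 89.492719; p = √p² = 9.460059; φ = atan2(cos α − cos β, d − sin α + sin β) = -0.054427 rad; t = (α − φ) mod 2π = 5.261530 rad, q = (φ − β) mod 2π = 6.083110 rad → L = 6.83·(5.261530 + 9.460059 + 6.083110) = 6.83·20.804699 = 142.096096 m
LSR: p² = d² − 2 + 2cos(α−β) + 2d(sin α + sin β) = 57.216016; p = √p² = 7.564127; φ = atan2(−cos α − cos β, d + sin α + sin β) − atan2(−2, p) = 0.070241 rad; t = (φ − α) mod 2π = 1.146324 rad, q = (φ − β) mod 2π = 6.207778 rad → L = 6.83·(1.146324 + 7.564127 + 6.207778) = 6.83·14.918229 = 101.891504 m
RSL: p² = d² − 2 + 2cos(α−β) − 2d(sin α + sin β) = 81.972227; p = √p² = 9.053852; φ = atan2(cos α + cos β, d − sin α − sin β) − atan2(2, p) = -0.058832 rad; t = (α − φ) mod 2π = 5.265935 rad, q = (β − φ) mod 2π = 0.204480 rad → L = 6.83·(5.265935 + 9.053852 + 0.204480) = 6.83·14.524266 = 99.200738 m
RLR: c = (6 − d² + 2cos(α−β) + 2d(sin α − sin β))/8 = -10.186590, |c| > 1 → infeasible
LRL: c = (6 − d² + 2cos(α−β) − 2d(sin α − sin β))/8 = -5.869920, |c| > 1 → infeasible
Shortest: LSL with L = 58.978339 m ≈ 58.9783 m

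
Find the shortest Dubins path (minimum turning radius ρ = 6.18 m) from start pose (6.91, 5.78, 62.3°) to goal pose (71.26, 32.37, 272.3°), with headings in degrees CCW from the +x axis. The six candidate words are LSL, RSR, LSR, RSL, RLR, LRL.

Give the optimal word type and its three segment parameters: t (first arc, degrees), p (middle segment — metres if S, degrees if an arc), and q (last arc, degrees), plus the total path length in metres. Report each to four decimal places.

RSR: t = 33.2993°, p = 60.2589 m, q = 116.7007°, L = 76.4381 m

Let ψ = atan2(Δy, Δx) = atan2(26.59, 64.35) = 22.4509° be the start→goal bearing.
Normalize: d = |goal − start| / ρ = 69.627226/6.18 = 11.266541, α = (θ_start − ψ) mod 360° = 39.8491° = 0.695499 rad, β = (θ_goal − ψ) mod 360° = 249.8491° = 4.360690 rad.
Common terms: sin α = 0.640768, cos α = 0.767734, sin β = -0.938789, cos β = -0.344493, cos(α−β) = -0.866025, d² = 126.934956. Work in radians in the unit-radius frame; every candidate has L = ρ·(t + p + q).
LSL: p² = 2 + d² − 2cos(α−β) + 2d(sin α − sin β) = 166.259302; p = √p² = 12.894158; φ = atan2(cos β − cos α, d + sin α − sin β) = -0.086366 rad; t = (φ − α) mod 2π = 5.501321 rad, q = (β − φ) mod 2π = 4.447056 rad → L = 6.18·(5.501321 + 12.894158 + 4.447056) = 6.18·22.842534 = 141.166863 m
RSR: p² = 2 + d² − 2cos(α−β) + 2d(sin β − sin α) = 95.074711; p = √p² = 9.750626; φ = atan2(cos α − cos β, d − sin α + sin β) = 0.114316 rad; t = (α − φ) mod 2π = 0.581183 rad, q = (φ − β) mod 2π = 2.036811 rad → L = 6.18·(0.581183 + 9.750626 + 2.036811) = 6.18·12.368620 = 76.438072 m
LSR: p² = d² − 2 + 2cos(α−β) + 2d(sin α + sin β) = 116.487586; p = √p² = 10.792942; φ = atan2(−cos α − cos β, d + sin α + sin β) − atan2(−2, p) = 0.144660 rad; t = (φ − α) mod 2π = 5.732347 rad, q = (φ − β) mod 2π = 2.067155 rad → L = 6.18·(5.732347 + 10.792942 + 2.067155) = 6.18·18.592443 = 114.901300 m
RSL: p² = d² − 2 + 2cos(α−β) − 2d(sin α + sin β) = 129.918223; p = √p² = 11.398168; φ = atan2(cos α + cos β, d − sin α − sin β) − atan2(2, p) = -0.137117 rad; t = (α − φ) mod 2π = 0.832616 rad, q = (β − φ) mod 2π = 4.497807 rad → L = 6.18·(0.832616 + 11.398168 + 4.497807) = 6.18·16.728590 = 103.382687 m
RLR: c = (6 − d² + 2cos(α−β) + 2d(sin α − sin β))/8 = -10.884339, |c| > 1 → infeasible
LRL: c = (6 − d² + 2cos(α−β) − 2d(sin α − sin β))/8 = -19.782413, |c| > 1 → infeasible
Shortest: RSR with L = 76.438072 m ≈ 76.4381 m
Convert RSR to answer units (arcs ×180/π): t = 0.581183·180/π = 33.2993°, p = ρ·p = 6.18·9.750626 = 60.2589 m, q = 2.036811·180/π = 116.7007°, L = 76.4381 m.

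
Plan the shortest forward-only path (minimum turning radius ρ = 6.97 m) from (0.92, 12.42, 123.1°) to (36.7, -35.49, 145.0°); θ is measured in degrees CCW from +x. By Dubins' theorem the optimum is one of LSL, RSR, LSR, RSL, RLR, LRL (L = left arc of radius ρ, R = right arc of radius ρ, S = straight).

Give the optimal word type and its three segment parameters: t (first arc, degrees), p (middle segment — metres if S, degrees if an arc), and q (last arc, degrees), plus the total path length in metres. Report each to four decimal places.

RSR: t = 176.6841°, p = 57.1706 m, q = 161.4159°, L = 98.3003 m

Let ψ = atan2(Δy, Δx) = atan2(-47.91, 35.78) = -53.2470° be the start→goal bearing.
Normalize: d = |goal − start| / ρ = 59.796124/6.97 = 8.579071, α = (θ_start − ψ) mod 360° = 176.3470° = 3.077836 rad, β = (θ_goal − ψ) mod 360° = 198.2470° = 3.460063 rad.
Common terms: sin α = 0.063714, cos α = -0.997968, sin β = -0.313114, cos β = -0.949716, cos(α−β) = 0.927836, d² = 73.600458. Work in radians in the unit-radius frame; every candidate has L = ρ·(t + p + q).
LSL: p² = 2 + d² − 2cos(α−β) + 2d(sin α − sin β) = 80.210450; p = √p² = 8.956029; φ = atan2(cos β − cos α, d + sin α − sin β) = 0.005388 rad; t = (φ − α) mod 2π = 3.210737 rad, q = (β − φ) mod 2π = 3.454675 rad → L = 6.97·(3.210737 + 8.956029 + 3.454675) = 6.97·15.621441 = 108.881445 m
RSR: p² = 2 + d² − 2cos(α−β) + 2d(sin β − sin α) = 67.279121; p = √p² = 8.202385; φ = atan2(cos α − cos β, d − sin α + sin β) = -0.005883 rad; t = (α − φ) mod 2π = 3.083719 rad, q = (φ − β) mod 2π = 2.817240 rad → L = 6.97·(3.083719 + 8.202385 + 2.817240) = 6.97·14.103343 = 98.300303 m
LSR: p² = d² − 2 + 2cos(α−β) + 2d(sin α + sin β) = 69.176883; p = √p² = 8.317264; φ = atan2(−cos α − cos β, d + sin α + sin β) − atan2(−2, p) = 0.465681 rad; t = (φ − α) mod 2π = 3.671031 rad, q = (φ − β) mod 2π = 3.288804 rad → L = 6.97·(3.671031 + 8.317264 + 3.288804) = 6.97·15.277099 = 106.481379 m
RSL: p² = d² − 2 + 2cos(α−β) − 2d(sin α + sin β) = 77.735379; p = √p² = 8.816767; φ = atan2(cos α + cos β, d − sin α − sin β) − atan2(2, p) = -0.440201 rad; t = (α − φ) mod 2π = 3.518037 rad, q = (β − φ) mod 2π = 3.900264 rad → L = 6.97·(3.518037 + 8.816767 + 3.900264) = 6.97·16.235068 = 113.158427 m
RLR: c = (6 − d² + 2cos(α−β) + 2d(sin α − sin β))/8 = -7.409890, |c| > 1 → infeasible
LRL: c = (6 − d² + 2cos(α−β) − 2d(sin α − sin β))/8 = -9.026306, |c| > 1 → infeasible
Shortest: RSR with L = 98.300303 m ≈ 98.3003 m
Convert RSR to answer units (arcs ×180/π): t = 3.083719·180/π = 176.6841°, p = ρ·p = 6.97·8.202385 = 57.1706 m, q = 2.817240·180/π = 161.4159°, L = 98.3003 m.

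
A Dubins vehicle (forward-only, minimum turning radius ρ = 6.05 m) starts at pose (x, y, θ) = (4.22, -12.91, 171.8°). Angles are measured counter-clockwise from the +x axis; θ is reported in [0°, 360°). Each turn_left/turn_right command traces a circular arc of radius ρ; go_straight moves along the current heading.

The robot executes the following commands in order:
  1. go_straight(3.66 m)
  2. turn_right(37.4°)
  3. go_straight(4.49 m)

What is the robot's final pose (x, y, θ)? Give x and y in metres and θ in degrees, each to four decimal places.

(-6.0037, -7.4248, 134.4000°)

set_pose: (x, y, θ) = (4.2200, -12.9100, 171.8000°), ρ = 6.05
go_straight(3.66): x += 3.66·cos θ, y += 3.66·sin θ → (0.5974, -12.3880, 171.8000°)
turn_right(37.4°): centre at ρ to the right, rotate −37.4° → (-2.8622, -10.6328, 134.4000°)
go_straight(4.49): x += 4.49·cos θ, y += 4.49·sin θ → (-6.0037, -7.4248, 134.4000°)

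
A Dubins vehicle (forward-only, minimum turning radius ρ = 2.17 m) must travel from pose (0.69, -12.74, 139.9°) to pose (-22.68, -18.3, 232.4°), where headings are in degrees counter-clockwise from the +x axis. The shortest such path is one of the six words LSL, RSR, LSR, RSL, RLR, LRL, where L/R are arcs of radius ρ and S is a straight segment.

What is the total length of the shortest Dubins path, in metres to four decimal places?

Let ψ = atan2(Δy, Δx) = atan2(-5.56, -23.37) = -166.6174° be the start→goal bearing.
Normalize: d = |goal − start| / ρ = 24.022292/2.17 = 11.070181, α = (θ_start − ψ) mod 360° = 306.5174° = 5.349739 rad, β = (θ_goal − ψ) mod 360° = 39.0174° = 0.680983 rad.
Common terms: sin α = -0.803676, cos α = 0.595068, sin β = 0.629557, cos β = 0.776954, cos(α−β) = -0.043619, d² = 122.548897. Work in radians in the unit-radius frame; every candidate has L = ρ·(t + p + q).
LSL: p² = 2 + d² − 2cos(α−β) + 2d(sin α − sin β) = 92.903846; p = √p² = 9.638664; φ = atan2(cos β − cos α, d + sin α − sin β) = 0.018872 rad; t = (φ − α) mod 2π = 0.952318 rad, q = (β − φ) mod 2π = 0.662111 rad → L = 2.17·(0.952318 + 9.638664 + 0.662111) = 2.17·11.253094 = 24.419213 m
RSR: p² = 2 + d² − 2cos(α−β) + 2d(sin β − sin α) = 156.368425; p = √p² = 12.504736; φ = atan2(cos α − cos β, d − sin α + sin β) = -0.014546 rad; t = (α − φ) mod 2π = 5.364285 rad, q = (φ − β) mod 2π = 5.587656 rad → L = 2.17·(5.364285 + 12.504736 + 5.587656) = 2.17·23.456677 = 50.900989 m
LSR: p² = d² − 2 + 2cos(α−β) + 2d(sin α + sin β) = 116.606607; p = √p² = 10.798454; φ = atan2(−cos α − cos β, d + sin α + sin β) − atan2(−2, p) = 0.057877 rad; t = (φ − α) mod 2π = 0.991323 rad, q = (φ − β) mod 2π = 5.660079 rad → L = 2.17·(0.991323 + 10.798454 + 5.660079) = 2.17·17.449856 = 37.866188 m
RSL: p² = d² − 2 + 2cos(α−β) − 2d(sin α + sin β) = 124.316709; p = √p² = 11.149740; φ = atan2(cos α + cos β, d − sin α − sin β) − atan2(2, p) = -0.056070 rad; t = (α − φ) mod 2π = 5.405808 rad, q = (β − φ) mod 2π = 0.737053 rad → L = 2.17·(5.405808 + 11.149740 + 0.737053) = 2.17·17.292601 = 37.524945 m
RLR: c = (6 − d² + 2cos(α−β) + 2d(sin α − sin β))/8 = -18.546053, |c| > 1 → infeasible
LRL: c = (6 − d² + 2cos(α−β) − 2d(sin α − sin β))/8 = -10.612981, |c| > 1 → infeasible
Shortest: LSL with L = 24.419213 m ≈ 24.4192 m

24.4192 m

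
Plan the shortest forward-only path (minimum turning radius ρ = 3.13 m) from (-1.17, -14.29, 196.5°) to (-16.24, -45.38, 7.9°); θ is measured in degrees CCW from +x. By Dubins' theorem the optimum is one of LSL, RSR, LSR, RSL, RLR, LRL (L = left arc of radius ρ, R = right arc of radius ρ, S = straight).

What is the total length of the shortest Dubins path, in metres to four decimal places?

39.2471 m

Let ψ = atan2(Δy, Δx) = atan2(-31.09, -15.07) = -115.8605° be the start→goal bearing.
Normalize: d = |goal − start| / ρ = 34.549863/3.13 = 11.038295, α = (θ_start − ψ) mod 360° = 312.3605° = 5.451719 rad, β = (θ_goal − ψ) mod 360° = 123.7605° = 2.160028 rad.
Common terms: sin α = -0.738920, cos α = 0.673793, sin β = 0.831368, cos β = -0.555722, cos(α−β) = -0.988756, d² = 121.843951. Work in radians in the unit-radius frame; every candidate has L = ρ·(t + p + q).
LSL: p² = 2 + d² − 2cos(α−β) + 2d(sin α − sin β) = 91.154854; p = √p² = 9.547505; φ = atan2(cos β − cos α, d + sin α − sin β) = -0.129137 rad; t = (φ − α) mod 2π = 0.702329 rad, q = (β − φ) mod 2π = 2.289165 rad → L = 3.13·(0.702329 + 9.547505 + 2.289165) = 3.13·12.538999 = 39.247068 m
RSR: p² = 2 + d² − 2cos(α−β) + 2d(sin β − sin α) = 160.488073; p = √p² = 12.668389; φ = atan2(cos α − cos β, d − sin α + sin β) = 0.097207 rad; t = (α − φ) mod 2π = 5.354512 rad, q = (φ − β) mod 2π = 4.220364 rad → L = 3.13·(5.354512 + 12.668389 + 4.220364) = 3.13·22.243265 = 69.621419 m
LSR: p² = d² − 2 + 2cos(α−β) + 2d(sin α + sin β) = 119.907368; p = √p² = 10.950222; φ = atan2(−cos α − cos β, d + sin α + sin β) − atan2(−2, p) = 0.170046 rad; t = (φ − α) mod 2π = 1.001513 rad, q = (φ − β) mod 2π = 4.293204 rad → L = 3.13·(1.001513 + 10.950222 + 4.293204) = 3.13·16.244939 = 50.846658 m
RSL: p² = d² − 2 + 2cos(α−β) − 2d(sin α + sin β) = 115.825508; p = √p² = 10.762226; φ = atan2(cos α + cos β, d − sin α − sin β) − atan2(2, p) = -0.172953 rad; t = (α − φ) mod 2π = 5.624672 rad, q = (β − φ) mod 2π = 2.332981 rad → L = 3.13·(5.624672 + 10.762226 + 2.332981) = 3.13·18.719878 = 58.593219 m
RLR: c = (6 − d² + 2cos(α−β) + 2d(sin α − sin β))/8 = -19.061009, |c| > 1 → infeasible
LRL: c = (6 − d² + 2cos(α−β) − 2d(sin α − sin β))/8 = -10.394357, |c| > 1 → infeasible
Shortest: LSL with L = 39.247068 m ≈ 39.2471 m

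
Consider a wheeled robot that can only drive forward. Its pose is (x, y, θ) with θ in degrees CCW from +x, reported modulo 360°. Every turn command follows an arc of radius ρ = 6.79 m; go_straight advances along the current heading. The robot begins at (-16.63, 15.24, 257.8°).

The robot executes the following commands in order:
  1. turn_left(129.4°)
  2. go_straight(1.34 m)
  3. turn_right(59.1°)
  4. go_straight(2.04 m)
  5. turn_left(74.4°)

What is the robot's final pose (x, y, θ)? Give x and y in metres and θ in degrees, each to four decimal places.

(10.9012, 7.7842, 42.5000°)

set_pose: (x, y, θ) = (-16.6300, 15.2400, 257.8000°), ρ = 6.79
turn_left(129.4°): centre at ρ to the left, rotate +129.4° → (-6.8897, 7.7660, 387.2000° ≡ 27.2000°)
go_straight(1.34): x += 1.34·cos θ, y += 1.34·sin θ → (-5.6978, 8.3785, 27.2000°)
turn_right(59.1°): centre at ρ to the right, rotate −59.1° → (0.9940, 8.1039, -31.9000° ≡ 328.1000°)
go_straight(2.04): x += 2.04·cos θ, y += 2.04·sin θ → (2.7259, 7.0258, 328.1000°)
turn_left(74.4°): centre at ρ to the left, rotate +74.4° → (10.9012, 7.7842, 402.5000° ≡ 42.5000°)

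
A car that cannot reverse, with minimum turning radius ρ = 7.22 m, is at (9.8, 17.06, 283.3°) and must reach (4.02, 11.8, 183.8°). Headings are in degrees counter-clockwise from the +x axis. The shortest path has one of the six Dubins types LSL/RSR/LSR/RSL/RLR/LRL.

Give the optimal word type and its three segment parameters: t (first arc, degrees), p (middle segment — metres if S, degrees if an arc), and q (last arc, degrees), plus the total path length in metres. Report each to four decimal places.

Let ψ = atan2(Δy, Δx) = atan2(-5.26, -5.78) = -137.6967° be the start→goal bearing.
Normalize: d = |goal − start| / ρ = 7.815114/7.22 = 1.082426, α = (θ_start − ψ) mod 360° = 60.9967° = 1.064594 rad, β = (θ_goal − ψ) mod 360° = 321.4967° = 5.611176 rad.
Common terms: sin α = 0.874592, cos α = 0.484860, sin β = -0.622559, cos β = 0.782573, cos(α−β) = -0.165048, d² = 1.171645. Work in radians in the unit-radius frame; every candidate has L = ρ·(t + p + q).
LSL: p² = 2 + d² − 2cos(α−β) + 2d(sin α − sin β) = 6.742851; p = √p² = 2.596700; φ = atan2(cos β − cos α, d + sin α − sin β) = 0.114903 rad; t = (φ − α) mod 2π = 5.333495 rad, q = (β − φ) mod 2π = 5.496273 rad → L = 7.22·(5.333495 + 2.596700 + 5.496273) = 7.22·13.426468 = 96.939099 m
RSR: p² = 2 + d² − 2cos(α−β) + 2d(sin β − sin α) = 0.260630; p = √p² = 0.510520; φ = atan2(cos α − cos β, d − sin α + sin β) = -2.518984 rad; t = (α − φ) mod 2π = 3.583577 rad, q = (φ − β) mod 2π = 4.436211 rad → L = 7.22·(3.583577 + 0.510520 + 4.436211) = 7.22·8.530308 = 61.588821 m
LSR: p² = d² − 2 + 2cos(α−β) + 2d(sin α + sin β) = -0.612837 < 0 → infeasible
RSL: p² = d² − 2 + 2cos(α−β) − 2d(sin α + sin β) = -1.704063 < 0 → infeasible
RLR: c = (6 − d² + 2cos(α−β) + 2d(sin α − sin β))/8 = 0.967421; p = 2π − arccos c = 6.027227 rad; φ = atan2(cos α − cos β, d − sin α + sin β) = -2.518984 rad; t = (α − φ + p/2) mod 2π = 0.314006 rad, q = (α − β − t + p) mod 2π = 1.166639 rad → L = 7.22·(0.314006 + 6.027227 + 1.166639) = 7.22·7.507872 = 54.206836 m
LRL: c = (6 − d² + 2cos(α−β) − 2d(sin α − sin β))/8 = 0.157144; p = 2π − arccos c = 4.870187 rad; φ = atan2(cos β − cos α, d + sin α − sin β) = 0.114903 rad; t = (φ − α + p/2) mod 2π = 1.485403 rad, q = (β − α − t + p) mod 2π = 1.648181 rad → L = 7.22·(1.485403 + 4.870187 + 1.648181) = 7.22·8.003771 = 57.787225 m
Shortest: RLR with L = 54.206836 m ≈ 54.2068 m
Convert RLR to answer units (arcs ×180/π): t = 0.314006·180/π = 17.9912°, p = 6.027227·180/π = 345.3347°, q = 1.166639·180/π = 66.8435°, L = 54.2068 m.

RLR: t = 17.9912°, p = 345.3347°, q = 66.8435°, L = 54.2068 m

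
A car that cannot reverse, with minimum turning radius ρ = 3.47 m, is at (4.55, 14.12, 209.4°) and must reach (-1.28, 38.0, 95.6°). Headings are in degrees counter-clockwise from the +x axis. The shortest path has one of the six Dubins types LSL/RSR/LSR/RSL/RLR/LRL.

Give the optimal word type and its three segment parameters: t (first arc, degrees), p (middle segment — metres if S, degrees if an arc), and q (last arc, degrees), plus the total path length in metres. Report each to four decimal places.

Let ψ = atan2(Δy, Δx) = atan2(23.88, -5.83) = 103.7197° be the start→goal bearing.
Normalize: d = |goal − start| / ρ = 24.581361/3.47 = 7.083966, α = (θ_start − ψ) mod 360° = 105.6803° = 1.844470 rad, β = (θ_goal − ψ) mod 360° = 351.8803° = 6.141470 rad.
Common terms: sin α = 0.962785, cos α = -0.270270, sin β = -0.141241, cos β = 0.989975, cos(α−β) = -0.403545, d² = 50.182569. Work in radians in the unit-radius frame; every candidate has L = ρ·(t + p + q).
LSL: p² = 2 + d² − 2cos(α−β) + 2d(sin α − sin β) = 68.631418; p = √p² = 8.284408; φ = atan2(cos β − cos α, d + sin α − sin β) = 0.152715 rad; t = (φ − α) mod 2π = 4.591431 rad, q = (β − φ) mod 2π = 5.988755 rad → L = 3.47·(4.591431 + 8.284408 + 5.988755) = 3.47·18.864594 = 65.460141 m
RSR: p² = 2 + d² − 2cos(α−β) + 2d(sin β − sin α) = 37.347902; p = √p² = 6.111293; φ = atan2(cos α − cos β, d − sin α + sin β) = -0.207706 rad; t = (α − φ) mod 2π = 2.052176 rad, q = (φ − β) mod 2π = 6.217194 rad → L = 3.47·(2.052176 + 6.111293 + 6.217194) = 3.47·14.380663 = 49.900900 m
LSR: p² = d² − 2 + 2cos(α−β) + 2d(sin α + sin β) = 59.015051; p = √p² = 7.682125; φ = atan2(−cos α − cos β, d + sin α + sin β) − atan2(−2, p) = 0.163903 rad; t = (φ − α) mod 2π = 4.602618 rad, q = (φ − β) mod 2π = 0.305618 rad → L = 3.47·(4.602618 + 7.682125 + 0.305618) = 3.47·12.590361 = 43.688553 m
RSL: p² = d² − 2 + 2cos(α−β) − 2d(sin α + sin β) = 35.735906; p = √p² = 5.977952; φ = atan2(cos α + cos β, d − sin α − sin β) − atan2(2, p) = -0.208434 rad; t = (α − φ) mod 2π = 2.052904 rad, q = (β − φ) mod 2π = 0.066719 rad → L = 3.47·(2.052904 + 5.977952 + 0.066719) = 3.47·8.097575 = 28.098585 m
RLR: c = (6 − d² + 2cos(α−β) + 2d(sin α − sin β))/8 = -3.668488, |c| > 1 → infeasible
LRL: c = (6 − d² + 2cos(α−β) − 2d(sin α − sin β))/8 = -7.578927, |c| > 1 → infeasible
Shortest: RSL with L = 28.098585 m ≈ 28.0986 m
Convert RSL to answer units (arcs ×180/π): t = 2.052904·180/π = 117.6227°, p = ρ·p = 3.47·5.977952 = 20.7435 m, q = 0.066719·180/π = 3.8227°, L = 28.0986 m.

RSL: t = 117.6227°, p = 20.7435 m, q = 3.8227°, L = 28.0986 m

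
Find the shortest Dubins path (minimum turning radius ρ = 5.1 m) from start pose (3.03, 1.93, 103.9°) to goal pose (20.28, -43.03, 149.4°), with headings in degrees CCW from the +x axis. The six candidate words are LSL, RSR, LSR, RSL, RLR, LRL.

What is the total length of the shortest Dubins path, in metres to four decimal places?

72.3646 m

Let ψ = atan2(Δy, Δx) = atan2(-44.96, 17.25) = -69.0095° be the start→goal bearing.
Normalize: d = |goal − start| / ρ = 48.155624/5.1 = 9.442279, α = (θ_start − ψ) mod 360° = 172.9095° = 3.017840 rad, β = (θ_goal − ψ) mod 360° = 218.4095° = 3.811964 rad.
Common terms: sin α = 0.123437, cos α = -0.992352, sin β = -0.621277, cos β = -0.783591, cos(α−β) = 0.700909, d² = 89.156636. Work in radians in the unit-radius frame; every candidate has L = ρ·(t + p + q).
LSL: p² = 2 + d² − 2cos(α−β) + 2d(sin α − sin β) = 103.818427; p = √p² = 10.189133; φ = atan2(cos β − cos α, d + sin α − sin β) = 0.020490 rad; t = (φ − α) mod 2π = 3.285836 rad, q = (β − φ) mod 2π = 3.791474 rad → L = 5.1·(3.285836 + 10.189133 + 3.791474) = 5.1·17.266443 = 88.058859 m
RSR: p² = 2 + d² − 2cos(α−β) + 2d(sin β − sin α) = 75.691208; p = √p² = 8.700069; φ = atan2(cos α − cos β, d − sin α + sin β) = -0.023998 rad; t = (α − φ) mod 2π = 3.041837 rad, q = (φ − β) mod 2π = 2.447223 rad → L = 5.1·(3.041837 + 8.700069 + 2.447223) = 5.1·14.189130 = 72.364563 m
LSR: p² = d² − 2 + 2cos(α−β) + 2d(sin α + sin β) = 79.156968; p = √p² = 8.897020; φ = atan2(−cos α − cos β, d + sin α + sin β) − atan2(−2, p) = 0.417122 rad; t = (φ − α) mod 2π = 3.682468 rad, q = (φ − β) mod 2π = 2.888343 rad → L = 5.1·(3.682468 + 8.897020 + 2.888343) = 5.1·15.467831 = 78.885940 m
RSL: p² = d² − 2 + 2cos(α−β) − 2d(sin α + sin β) = 97.959941; p = √p² = 9.897471; φ = atan2(cos α + cos β, d − sin α − sin β) − atan2(2, p) = -0.376186 rad; t = (α − φ) mod 2π = 3.394025 rad, q = (β − φ) mod 2π = 4.188150 rad → L = 5.1·(3.394025 + 9.897471 + 4.188150) = 5.1·17.479647 = 89.146198 m
RLR: c = (6 − d² + 2cos(α−β) + 2d(sin α − sin β))/8 = -8.461401, |c| > 1 → infeasible
LRL: c = (6 − d² + 2cos(α−β) − 2d(sin α − sin β))/8 = -11.977303, |c| > 1 → infeasible
Shortest: RSR with L = 72.364563 m ≈ 72.3646 m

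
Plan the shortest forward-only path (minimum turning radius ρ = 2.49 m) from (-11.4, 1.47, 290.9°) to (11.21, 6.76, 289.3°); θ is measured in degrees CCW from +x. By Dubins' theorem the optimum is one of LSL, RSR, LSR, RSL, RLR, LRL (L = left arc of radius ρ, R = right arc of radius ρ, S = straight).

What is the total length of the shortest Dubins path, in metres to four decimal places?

26.0261 m

Let ψ = atan2(Δy, Δx) = atan2(5.29, 22.61) = 13.1685° be the start→goal bearing.
Normalize: d = |goal − start| / ρ = 23.220599/2.49 = 9.325542, α = (θ_start − ψ) mod 360° = 277.7315° = 4.847330 rad, β = (θ_goal − ψ) mod 360° = 276.1315° = 4.819404 rad.
Common terms: sin α = -0.990909, cos α = 0.134532, sin β = -0.994279, cos β = 0.106811, cos(α−β) = 0.999610, d² = 86.965726. Work in radians in the unit-radius frame; every candidate has L = ρ·(t + p + q).
LSL: p² = 2 + d² − 2cos(α−β) + 2d(sin α − sin β) = 87.029360; p = √p² = 9.328953; φ = atan2(cos β − cos α, d + sin α − sin β) = -0.002971 rad; t = (φ − α) mod 2π = 1.432884 rad, q = (β − φ) mod 2π = 4.822376 rad → L = 2.49·(1.432884 + 9.328953 + 4.822376) = 2.49·15.584213 = 38.804690 m
RSR: p² = 2 + d² − 2cos(α−β) + 2d(sin β − sin α) = 86.903652; p = √p² = 9.322213; φ = atan2(cos α − cos β, d − sin α + sin β) = 0.002974 rad; t = (α − φ) mod 2π = 4.844356 rad, q = (φ − β) mod 2π = 1.466754 rad → L = 2.49·(4.844356 + 9.322213 + 1.466754) = 2.49·15.633323 = 38.926975 m
LSR: p² = d² − 2 + 2cos(α−β) + 2d(sin α + sin β) = 49.939029; p = √p² = 7.066755; φ = atan2(−cos α − cos β, d + sin α + sin β) − atan2(−2, p) = 0.242936 rad; t = (φ − α) mod 2π = 1.678791 rad, q = (φ − β) mod 2π = 1.706716 rad → L = 2.49·(1.678791 + 7.066755 + 1.706716) = 2.49·10.452263 = 26.026134 m
RSL: p² = d² − 2 + 2cos(α−β) − 2d(sin α + sin β) = 123.990865; p = √p² = 11.135119; φ = atan2(cos α + cos β, d − sin α − sin β) − atan2(2, p) = -0.156383 rad; t = (α − φ) mod 2π = 5.003712 rad, q = (β − φ) mod 2π = 4.975787 rad → L = 2.49·(5.003712 + 11.135119 + 4.975787) = 2.49·21.114618 = 52.575399 m
RLR: c = (6 − d² + 2cos(α−β) + 2d(sin α − sin β))/8 = -9.862956, |c| > 1 → infeasible
LRL: c = (6 − d² + 2cos(α−β) − 2d(sin α − sin β))/8 = -9.878670, |c| > 1 → infeasible
Shortest: LSR with L = 26.026134 m ≈ 26.0261 m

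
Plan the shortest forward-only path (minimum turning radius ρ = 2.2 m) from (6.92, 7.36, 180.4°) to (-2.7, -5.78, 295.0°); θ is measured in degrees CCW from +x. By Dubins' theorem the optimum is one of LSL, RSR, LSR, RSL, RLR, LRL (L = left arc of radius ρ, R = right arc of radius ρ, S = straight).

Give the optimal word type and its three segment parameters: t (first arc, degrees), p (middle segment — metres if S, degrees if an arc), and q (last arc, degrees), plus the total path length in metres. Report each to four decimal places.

LSL: t = 52.2432°, p = 12.5936 m, q = 62.3568°, L = 16.9939 m

Let ψ = atan2(Δy, Δx) = atan2(-13.14, -9.62) = -126.2084° be the start→goal bearing.
Normalize: d = |goal − start| / ρ = 16.285085/2.2 = 7.402311, α = (θ_start − ψ) mod 360° = 306.6084° = 5.351327 rad, β = (θ_goal − ψ) mod 360° = 61.2084° = 1.068289 rad.
Common terms: sin α = -0.802730, cos α = 0.596343, sin β = 0.876378, cos β = 0.481625, cos(α−β) = -0.416281, d² = 54.794215. Work in radians in the unit-radius frame; every candidate has L = ρ·(t + p + q).
LSL: p² = 2 + d² − 2cos(α−β) + 2d(sin α − sin β) = 32.768227; p = √p² = 5.724354; φ = atan2(cos β − cos α, d + sin α − sin β) = -0.020042 rad; t = (φ − α) mod 2π = 0.911817 rad, q = (β − φ) mod 2π = 1.088331 rad → L = 2.2·(0.911817 + 5.724354 + 1.088331) = 2.2·7.724501 = 16.993902 m
RSR: p² = 2 + d² − 2cos(α−β) + 2d(sin β − sin α) = 82.485326; p = √p² = 9.082143; φ = atan2(cos α − cos β, d − sin α + sin β) = 0.012632 rad; t = (α − φ) mod 2π = 5.338695 rad, q = (φ − β) mod 2π = 5.227528 rad → L = 2.2·(5.338695 + 9.082143 + 5.227528) = 2.2·19.648367 = 43.226406 m
LSR: p² = d² − 2 + 2cos(α−β) + 2d(sin α + sin β) = 53.051985; p = √p² = 7.283679; φ = atan2(−cos α − cos β, d + sin α + sin β) − atan2(−2, p) = 0.124778 rad; t = (φ − α) mod 2π = 1.056636 rad, q = (φ − β) mod 2π = 5.339674 rad → L = 2.2·(1.056636 + 7.283679 + 5.339674) = 2.2·13.679989 = 30.095977 m
RSL: p² = d² − 2 + 2cos(α−β) − 2d(sin α + sin β) = 50.871322; p = √p² = 7.132413; φ = atan2(cos α + cos β, d − sin α − sin β) − atan2(2, p) = -0.127347 rad; t = (α − φ) mod 2π = 5.478674 rad, q = (β − φ) mod 2π = 1.195636 rad → L = 2.2·(5.478674 + 7.132413 + 1.195636) = 2.2·13.806723 = 30.374790 m
RLR: c = (6 − d² + 2cos(α−β) + 2d(sin α − sin β))/8 = -9.310666, |c| > 1 → infeasible
LRL: c = (6 − d² + 2cos(α−β) − 2d(sin α − sin β))/8 = -3.096028, |c| > 1 → infeasible
Shortest: LSL with L = 16.993902 m ≈ 16.9939 m
Convert LSL to answer units (arcs ×180/π): t = 0.911817·180/π = 52.2432°, p = ρ·p = 2.2·5.724354 = 12.5936 m, q = 1.088331·180/π = 62.3568°, L = 16.9939 m.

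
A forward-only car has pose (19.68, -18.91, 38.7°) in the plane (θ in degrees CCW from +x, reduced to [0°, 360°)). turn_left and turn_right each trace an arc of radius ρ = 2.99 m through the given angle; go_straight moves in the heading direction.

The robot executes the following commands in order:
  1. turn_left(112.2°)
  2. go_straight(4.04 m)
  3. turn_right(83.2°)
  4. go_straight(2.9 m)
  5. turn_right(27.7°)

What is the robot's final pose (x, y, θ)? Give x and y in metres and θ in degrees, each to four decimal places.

(16.3673, -4.4130, 40.0000°)

set_pose: (x, y, θ) = (19.6800, -18.9100, 38.7000°), ρ = 2.99
turn_left(112.2°): centre at ρ to the left, rotate +112.2° → (19.2647, -13.9639, 150.9000°)
go_straight(4.04): x += 4.04·cos θ, y += 4.04·sin θ → (15.7346, -11.9991, 150.9000°)
turn_right(83.2°): centre at ρ to the right, rotate −83.2° → (14.4224, -8.2520, 67.7000°)
go_straight(2.9): x += 2.9·cos θ, y += 2.9·sin θ → (15.5228, -5.5689, 67.7000°)
turn_right(27.7°): centre at ρ to the right, rotate −27.7° → (16.3673, -4.4130, 40.0000°)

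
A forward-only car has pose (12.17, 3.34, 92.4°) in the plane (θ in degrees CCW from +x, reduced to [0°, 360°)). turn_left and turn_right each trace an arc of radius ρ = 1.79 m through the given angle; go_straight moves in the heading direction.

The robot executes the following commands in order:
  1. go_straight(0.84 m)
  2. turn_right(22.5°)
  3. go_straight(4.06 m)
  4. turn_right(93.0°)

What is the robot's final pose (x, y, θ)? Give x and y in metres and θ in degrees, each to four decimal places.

set_pose: (x, y, θ) = (12.1700, 3.3400, 92.4000°), ρ = 1.79
go_straight(0.84): x += 0.84·cos θ, y += 0.84·sin θ → (12.1348, 4.1793, 92.4000°)
turn_right(22.5°): centre at ρ to the right, rotate −22.5° → (12.2423, 4.8694, 69.9000°)
go_straight(4.06): x += 4.06·cos θ, y += 4.06·sin θ → (13.6375, 8.6821, 69.9000°)
turn_right(93.0°): centre at ρ to the right, rotate −93.0° → (16.0208, 9.7134, -23.1000° ≡ 336.9000°)

(16.0208, 9.7134, 336.9000°)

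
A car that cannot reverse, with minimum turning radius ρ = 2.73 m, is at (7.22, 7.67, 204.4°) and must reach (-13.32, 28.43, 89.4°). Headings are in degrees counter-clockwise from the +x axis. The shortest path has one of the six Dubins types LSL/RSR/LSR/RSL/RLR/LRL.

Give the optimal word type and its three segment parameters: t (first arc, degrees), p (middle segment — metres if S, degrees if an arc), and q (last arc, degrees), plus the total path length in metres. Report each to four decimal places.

RSR: t = 71.9620°, p = 24.7223 m, q = 43.0380°, L = 30.2017 m

Let ψ = atan2(Δy, Δx) = atan2(20.76, -20.54) = 134.6948° be the start→goal bearing.
Normalize: d = |goal − start| / ρ = 29.203924/2.73 = 10.697408, α = (θ_start − ψ) mod 360° = 69.7052° = 1.216585 rad, β = (θ_goal − ψ) mod 360° = 314.7052° = 5.492642 rad.
Common terms: sin α = 0.937920, cos α = 0.346850, sin β = -0.710736, cos β = 0.703459, cos(α−β) = -0.422618, d² = 114.434542. Work in radians in the unit-radius frame; every candidate has L = ρ·(t + p + q).
LSL: p² = 2 + d² − 2cos(α−β) + 2d(sin α − sin β) = 152.552472; p = √p² = 12.351213; φ = atan2(cos β − cos α, d + sin α − sin β) = 0.028876 rad; t = (φ − α) mod 2π = 5.095476 rad, q = (β − φ) mod 2π = 5.463766 rad → L = 2.73·(5.095476 + 12.351213 + 5.463766) = 2.73·22.910455 = 62.545543 m
RSR: p² = 2 + d² − 2cos(α−β) + 2d(sin β − sin α) = 82.007086; p = √p² = 9.055776; φ = atan2(cos α − cos β, d − sin α + sin β) = -0.039389 rad; t = (α − φ) mod 2π = 1.255975 rad, q = (φ − β) mod 2π = 0.751154 rad → L = 2.73·(1.255975 + 9.055776 + 0.751154) = 2.73·11.062905 = 30.201731 m
LSR: p² = d² − 2 + 2cos(α−β) + 2d(sin α + sin β) = 116.449884; p = √p² = 10.791195; φ = atan2(−cos α − cos β, d + sin α + sin β) − atan2(−2, p) = 0.087410 rad; t = (φ − α) mod 2π = 5.154010 rad, q = (φ − β) mod 2π = 0.877953 rad → L = 2.73·(5.154010 + 10.791195 + 0.877953) = 2.73·16.823158 = 45.927220 m
RSL: p² = d² − 2 + 2cos(α−β) − 2d(sin α + sin β) = 106.728727; p = √p² = 10.330960; φ = atan2(cos α + cos β, d − sin α − sin β) − atan2(2, p) = -0.091248 rad; t = (α − φ) mod 2π = 1.307833 rad, q = (β − φ) mod 2π = 5.583890 rad → L = 2.73·(1.307833 + 10.330960 + 5.583890) = 2.73·17.222683 = 47.017923 m
RLR: c = (6 − d² + 2cos(α−β) + 2d(sin α − sin β))/8 = -9.250886, |c| > 1 → infeasible
LRL: c = (6 − d² + 2cos(α−β) − 2d(sin α − sin β))/8 = -18.069059, |c| > 1 → infeasible
Shortest: RSR with L = 30.201731 m ≈ 30.2017 m
Convert RSR to answer units (arcs ×180/π): t = 1.255975·180/π = 71.9620°, p = ρ·p = 2.73·9.055776 = 24.7223 m, q = 0.751154·180/π = 43.0380°, L = 30.2017 m.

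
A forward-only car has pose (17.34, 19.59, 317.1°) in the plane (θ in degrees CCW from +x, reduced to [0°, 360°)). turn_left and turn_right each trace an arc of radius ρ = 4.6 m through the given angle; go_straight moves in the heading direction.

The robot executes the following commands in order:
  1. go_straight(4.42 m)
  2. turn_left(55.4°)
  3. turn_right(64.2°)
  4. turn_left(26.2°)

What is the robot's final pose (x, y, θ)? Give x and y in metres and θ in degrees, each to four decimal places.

set_pose: (x, y, θ) = (17.3400, 19.5900, 317.1000°), ρ = 4.6
go_straight(4.42): x += 4.42·cos θ, y += 4.42·sin θ → (20.5778, 16.5812, 317.1000°)
turn_left(55.4°): centre at ρ to the left, rotate +55.4° → (24.7048, 15.4599, 372.5000° ≡ 12.5000°)
turn_right(64.2°): centre at ρ to the right, rotate −64.2° → (29.3104, 13.8200, -51.7000° ≡ 308.3000°)
turn_left(26.2°): centre at ρ to the left, rotate +26.2° → (30.9400, 12.5191, 334.5000°)

(30.9400, 12.5191, 334.5000°)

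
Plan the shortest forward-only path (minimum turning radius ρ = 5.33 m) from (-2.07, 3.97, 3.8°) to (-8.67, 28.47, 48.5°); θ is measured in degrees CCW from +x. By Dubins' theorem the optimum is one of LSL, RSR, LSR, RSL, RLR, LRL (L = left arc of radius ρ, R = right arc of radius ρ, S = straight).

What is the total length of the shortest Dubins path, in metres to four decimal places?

32.9695 m

Let ψ = atan2(Δy, Δx) = atan2(24.50, -6.60) = 105.0769° be the start→goal bearing.
Normalize: d = |goal − start| / ρ = 25.373411/5.33 = 4.760490, α = (θ_start − ψ) mod 360° = 258.7231° = 4.515570 rad, β = (θ_goal − ψ) mod 360° = 303.4231° = 5.295733 rad.
Common terms: sin α = -0.980694, cos α = -0.195550, sin β = -0.834626, cos β = 0.550818, cos(α−β) = 0.710799, d² = 22.662264. Work in radians in the unit-radius frame; every candidate has L = ρ·(t + p + q).
LSL: p² = 2 + d² − 2cos(α−β) + 2d(sin α − sin β) = 21.849954; p = √p² = 4.674393; φ = atan2(cos β − cos α, d + sin α − sin β) = 0.160358 rad; t = (φ − α) mod 2π = 1.927973 rad, q = (β − φ) mod 2π = 5.135375 rad → L = 5.33·(1.927973 + 4.674393 + 5.135375) = 5.33·11.737741 = 62.562159 m
RSR: p² = 2 + d² − 2cos(α−β) + 2d(sin β − sin α) = 24.631376; p = √p² = 4.963001; φ = atan2(cos α − cos β, d − sin α + sin β) = -0.150959 rad; t = (α − φ) mod 2π = 4.666530 rad, q = (φ − β) mod 2π = 0.836494 rad → L = 5.33·(4.666530 + 4.963001 + 0.836494) = 5.33·10.466024 = 55.783907 m
LSR: p² = d² − 2 + 2cos(α−β) + 2d(sin α + sin β) = 4.800245; p = √p² = 2.190946; φ = atan2(−cos α − cos β, d + sin α + sin β) − atan2(−2, p) = 0.619821 rad; t = (φ − α) mod 2π = 2.387436 rad, q = (φ − β) mod 2π = 1.607274 rad → L = 5.33·(2.387436 + 2.190946 + 1.607274) = 5.33·6.185656 = 32.969546 m
RSL: p² = d² − 2 + 2cos(α−β) − 2d(sin α + sin β) = 39.367481; p = √p² = 6.274351; φ = atan2(cos α + cos β, d − sin α − sin β) − atan2(2, p) = -0.254602 rad; t = (α − φ) mod 2π = 4.770172 rad, q = (β − φ) mod 2π = 5.550335 rad → L = 5.33·(4.770172 + 6.274351 + 5.550335) = 5.33·16.594858 = 88.450594 m
RLR: c = (6 − d² + 2cos(α−β) + 2d(sin α − sin β))/8 = -2.078922, |c| > 1 → infeasible
LRL: c = (6 − d² + 2cos(α−β) − 2d(sin α − sin β))/8 = -1.731244, |c| > 1 → infeasible
Shortest: LSR with L = 32.969546 m ≈ 32.9695 m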